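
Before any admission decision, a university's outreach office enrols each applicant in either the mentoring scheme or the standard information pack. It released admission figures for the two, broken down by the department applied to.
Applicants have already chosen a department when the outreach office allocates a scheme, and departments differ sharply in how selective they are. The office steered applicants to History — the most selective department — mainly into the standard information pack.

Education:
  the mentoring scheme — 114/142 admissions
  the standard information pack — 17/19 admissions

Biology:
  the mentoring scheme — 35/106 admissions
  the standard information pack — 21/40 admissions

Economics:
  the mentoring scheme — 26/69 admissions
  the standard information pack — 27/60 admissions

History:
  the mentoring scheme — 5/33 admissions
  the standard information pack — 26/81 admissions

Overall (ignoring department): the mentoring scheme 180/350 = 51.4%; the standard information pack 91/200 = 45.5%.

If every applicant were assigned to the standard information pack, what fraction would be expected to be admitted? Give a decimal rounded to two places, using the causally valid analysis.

the standard information pack is higher inside every department stratum but the mentoring scheme is higher in aggregate. Whether to stratify depends on how department relates to the outreach scheme.
Here department is a common cause — it drives both which outreach scheme a case falls under and the outcome. The crude comparison mixes populations; the stratum-specific rates are the causally relevant ones.
Standardising the standard information pack to the population department mix: 0.293·17/19 + 0.265·21/40 + 0.235·27/60 + 0.207·26/81 = 0.573.

0.57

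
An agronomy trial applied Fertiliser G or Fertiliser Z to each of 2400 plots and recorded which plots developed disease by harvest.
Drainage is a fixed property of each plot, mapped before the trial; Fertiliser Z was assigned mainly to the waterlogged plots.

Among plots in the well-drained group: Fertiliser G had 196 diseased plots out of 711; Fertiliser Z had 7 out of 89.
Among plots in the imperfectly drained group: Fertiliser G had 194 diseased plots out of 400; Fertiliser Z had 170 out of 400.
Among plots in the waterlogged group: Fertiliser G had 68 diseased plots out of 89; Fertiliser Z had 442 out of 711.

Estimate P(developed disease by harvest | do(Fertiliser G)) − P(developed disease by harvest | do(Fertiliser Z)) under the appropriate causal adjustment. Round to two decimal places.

+0.13

Nothing the fertiliser does changes field drainage; the imbalance is an allocation artefact. With field drainage also predicting the outcome, the pooled figure is confounded, and the within-stratum comparison is the causal one.
Adjusting over the population distribution of field drainage: 0.333·(0.276−0.079) + 0.333·(0.485−0.425) + 0.333·(0.764−0.622) = +0.133.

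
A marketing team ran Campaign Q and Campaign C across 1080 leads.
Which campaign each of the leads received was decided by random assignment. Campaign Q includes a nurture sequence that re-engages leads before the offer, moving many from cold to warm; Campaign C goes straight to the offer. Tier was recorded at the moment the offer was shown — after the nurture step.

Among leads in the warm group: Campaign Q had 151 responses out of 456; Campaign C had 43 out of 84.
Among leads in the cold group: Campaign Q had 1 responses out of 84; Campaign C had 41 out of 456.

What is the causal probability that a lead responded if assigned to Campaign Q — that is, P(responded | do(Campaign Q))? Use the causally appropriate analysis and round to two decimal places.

0.28

Engagement tier is recorded after the campaign and is itself shifted by it — it sits on the causal path from campaign to outcome. Conditioning on a mediator would strip out part of the effect we want; the pooled comparison gives the total causal effect.
So P(outcome | do(Campaign Q)) is just the pooled rate for Campaign Q: 152/540 = 0.281.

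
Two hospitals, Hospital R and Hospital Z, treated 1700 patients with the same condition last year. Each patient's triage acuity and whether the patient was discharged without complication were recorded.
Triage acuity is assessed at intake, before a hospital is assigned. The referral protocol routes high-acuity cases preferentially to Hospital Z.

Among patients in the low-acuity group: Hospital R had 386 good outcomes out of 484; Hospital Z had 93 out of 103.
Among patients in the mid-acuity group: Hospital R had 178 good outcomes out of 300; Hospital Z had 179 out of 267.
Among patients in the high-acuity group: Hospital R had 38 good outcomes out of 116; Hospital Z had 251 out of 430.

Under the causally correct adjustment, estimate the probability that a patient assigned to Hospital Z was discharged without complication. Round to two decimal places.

Within every triage acuity level Hospital Z has the higher rate, yet pooled Hospital R does — Simpson's reversal.
Triage acuity differs across hospitals for reasons unrelated to any effect of the hospital itself, and it separately predicts the outcome — a classic confounder. We must compare within triage acuity levels.
Standardising Hospital Z to the population triage acuity mix: 0.345·93/103 + 0.334·179/267 + 0.321·251/430 = 0.723.

0.72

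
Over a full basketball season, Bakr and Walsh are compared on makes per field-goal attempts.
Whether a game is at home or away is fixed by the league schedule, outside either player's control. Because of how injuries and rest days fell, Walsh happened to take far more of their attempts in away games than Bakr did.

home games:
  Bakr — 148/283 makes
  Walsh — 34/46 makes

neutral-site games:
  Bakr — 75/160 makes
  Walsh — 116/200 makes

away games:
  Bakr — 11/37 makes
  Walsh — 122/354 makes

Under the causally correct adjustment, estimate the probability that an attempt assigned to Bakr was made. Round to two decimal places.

Since game venue is a pre-existing factor (not a product of the player) and it affects the outcome on its own, it is a confounder. The stratified rates, not the pooled rate, identify the causal effect.
Standardising Bakr to the population game venue mix: 0.305·148/283 + 0.333·75/160 + 0.362·11/37 = 0.423.

0.42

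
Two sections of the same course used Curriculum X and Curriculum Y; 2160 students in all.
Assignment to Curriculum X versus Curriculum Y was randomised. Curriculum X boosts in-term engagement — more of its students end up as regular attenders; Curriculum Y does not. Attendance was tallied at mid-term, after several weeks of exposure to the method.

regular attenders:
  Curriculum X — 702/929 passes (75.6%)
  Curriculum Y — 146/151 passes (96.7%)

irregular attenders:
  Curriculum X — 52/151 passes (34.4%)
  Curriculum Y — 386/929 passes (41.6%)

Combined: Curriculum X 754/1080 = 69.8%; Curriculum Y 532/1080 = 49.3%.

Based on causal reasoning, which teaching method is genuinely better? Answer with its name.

Curriculum X

Curriculum Y is higher inside every mid-term attendance stratum but Curriculum X is higher in aggregate. Whether to stratify depends on how mid-term attendance relates to the teaching method.
Mid-term attendance is recorded after the teaching method and is itself shifted by it — it sits on the causal path from teaching method to outcome. Conditioning on a mediator would strip out part of the effect we want; the pooled comparison gives the total causal effect.
Pooled: Curriculum X 69.8% vs Curriculum Y 49.3%; Curriculum X is higher overall.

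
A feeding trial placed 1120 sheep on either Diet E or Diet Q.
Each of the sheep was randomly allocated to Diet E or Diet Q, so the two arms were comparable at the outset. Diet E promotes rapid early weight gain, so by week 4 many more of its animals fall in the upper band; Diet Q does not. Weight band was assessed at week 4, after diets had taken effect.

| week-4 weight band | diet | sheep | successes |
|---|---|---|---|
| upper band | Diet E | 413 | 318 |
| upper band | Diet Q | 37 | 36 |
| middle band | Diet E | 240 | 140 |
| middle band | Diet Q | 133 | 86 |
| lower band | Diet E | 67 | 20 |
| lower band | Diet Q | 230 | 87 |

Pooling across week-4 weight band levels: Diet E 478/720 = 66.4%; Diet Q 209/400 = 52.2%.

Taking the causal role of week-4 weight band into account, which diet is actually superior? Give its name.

Week-4 weight band is recorded after the diet and is itself shifted by it — it sits on the causal path from diet to outcome. Conditioning on a mediator would strip out part of the effect we want; the pooled comparison gives the total causal effect.
Pooled: Diet E 66.4% vs Diet Q 52.2%; Diet E is higher overall.

Diet E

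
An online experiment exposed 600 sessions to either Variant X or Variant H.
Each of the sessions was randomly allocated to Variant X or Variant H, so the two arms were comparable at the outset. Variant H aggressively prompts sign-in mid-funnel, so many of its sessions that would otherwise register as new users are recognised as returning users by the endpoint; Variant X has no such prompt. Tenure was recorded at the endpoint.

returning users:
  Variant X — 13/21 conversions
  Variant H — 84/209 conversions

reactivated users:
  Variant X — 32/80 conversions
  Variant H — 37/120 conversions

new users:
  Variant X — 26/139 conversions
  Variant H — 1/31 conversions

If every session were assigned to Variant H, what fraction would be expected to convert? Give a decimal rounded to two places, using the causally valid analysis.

0.34

Stratifying would compare variants among sessions the variants themselves sorted into user tenure groups — a form of selection on an intermediate. The unconditioned pooled rates give the total causal effect.
So P(outcome | do(Variant H)) is just the pooled rate for Variant H: 122/360 = 0.339.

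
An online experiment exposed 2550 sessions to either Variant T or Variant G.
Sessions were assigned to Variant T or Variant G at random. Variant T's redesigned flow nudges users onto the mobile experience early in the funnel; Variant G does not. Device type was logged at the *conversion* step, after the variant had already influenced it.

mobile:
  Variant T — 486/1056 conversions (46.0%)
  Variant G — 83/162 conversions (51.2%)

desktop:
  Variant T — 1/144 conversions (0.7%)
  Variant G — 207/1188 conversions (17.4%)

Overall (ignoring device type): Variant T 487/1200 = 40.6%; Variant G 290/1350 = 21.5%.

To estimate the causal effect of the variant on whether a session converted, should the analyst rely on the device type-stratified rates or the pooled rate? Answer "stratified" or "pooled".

Within every device type level Variant G has the higher rate, yet pooled Variant T does — Simpson's reversal.
Device type lies on the pathway variant → device type → outcome, so adjusting for it blocks the indirect effect. For the total causal effect of variant, use the unadjusted pooled rates.
Pooled: Variant T 40.6% vs Variant G 21.5%; Variant T is higher overall.

pooled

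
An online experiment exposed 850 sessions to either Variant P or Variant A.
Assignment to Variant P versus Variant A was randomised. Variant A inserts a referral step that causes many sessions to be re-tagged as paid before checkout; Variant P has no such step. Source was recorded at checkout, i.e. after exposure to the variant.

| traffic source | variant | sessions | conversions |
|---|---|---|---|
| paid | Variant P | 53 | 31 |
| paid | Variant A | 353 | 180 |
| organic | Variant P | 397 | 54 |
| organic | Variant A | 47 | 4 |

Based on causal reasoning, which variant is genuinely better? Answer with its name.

Traffic source is recorded after the variant and is itself shifted by it — it sits on the causal path from variant to outcome. Conditioning on a mediator would strip out part of the effect we want; the pooled comparison gives the total causal effect.
Pooled: Variant P 18.9% vs Variant A 46.0%; Variant A is higher overall.

Variant A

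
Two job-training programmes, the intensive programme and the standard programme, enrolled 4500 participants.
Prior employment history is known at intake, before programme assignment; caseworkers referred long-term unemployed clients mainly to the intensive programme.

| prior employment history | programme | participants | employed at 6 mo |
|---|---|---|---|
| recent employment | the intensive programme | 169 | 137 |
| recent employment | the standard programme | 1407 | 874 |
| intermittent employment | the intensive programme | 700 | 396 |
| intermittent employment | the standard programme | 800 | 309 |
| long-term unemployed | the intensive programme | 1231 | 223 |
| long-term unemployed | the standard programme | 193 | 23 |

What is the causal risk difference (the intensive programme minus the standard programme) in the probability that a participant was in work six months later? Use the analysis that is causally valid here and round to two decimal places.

+0.15

Within every prior employment history level the intensive programme has the higher rate, yet pooled the standard programme does — Simpson's reversal.
Since prior employment history is a pre-existing factor (not a product of the programme) and it affects the outcome on its own, it is a confounder. The stratified rates, not the pooled rate, identify the causal effect.
Adjusting over the population distribution of prior employment history: 0.350·(0.811−0.621) + 0.333·(0.566−0.386) + 0.316·(0.181−0.119) = +0.146.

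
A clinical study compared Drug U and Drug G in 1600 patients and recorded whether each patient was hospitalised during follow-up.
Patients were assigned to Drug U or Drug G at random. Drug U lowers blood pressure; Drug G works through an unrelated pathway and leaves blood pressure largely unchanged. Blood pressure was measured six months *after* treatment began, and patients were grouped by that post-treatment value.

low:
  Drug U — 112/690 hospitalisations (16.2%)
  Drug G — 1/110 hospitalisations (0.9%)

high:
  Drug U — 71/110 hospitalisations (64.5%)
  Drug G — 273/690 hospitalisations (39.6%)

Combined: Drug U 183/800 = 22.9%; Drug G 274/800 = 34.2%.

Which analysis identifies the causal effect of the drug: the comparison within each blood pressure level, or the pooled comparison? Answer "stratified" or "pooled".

pooled

Blood pressure lies on the pathway drug → blood pressure → outcome, so adjusting for it blocks the indirect effect. For the total causal effect of drug, use the unadjusted pooled rates.
Pooled: Drug U 22.9% vs Drug G 34.2%; Drug U is lower overall.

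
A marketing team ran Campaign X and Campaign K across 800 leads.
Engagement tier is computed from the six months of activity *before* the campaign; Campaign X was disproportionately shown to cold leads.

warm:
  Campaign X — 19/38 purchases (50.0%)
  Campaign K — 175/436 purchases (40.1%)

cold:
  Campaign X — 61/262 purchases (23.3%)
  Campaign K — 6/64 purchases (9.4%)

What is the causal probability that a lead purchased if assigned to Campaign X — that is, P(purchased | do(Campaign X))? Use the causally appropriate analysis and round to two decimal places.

0.39

The imbalance in engagement tier arose from how leads were allocated, not from anything the campaign did; and engagement tier independently affects the outcome. The pooled gap is confounded — condition on engagement tier.
Standardising Campaign X to the population engagement tier mix: 0.593·19/38 + 0.407·61/262 = 0.391.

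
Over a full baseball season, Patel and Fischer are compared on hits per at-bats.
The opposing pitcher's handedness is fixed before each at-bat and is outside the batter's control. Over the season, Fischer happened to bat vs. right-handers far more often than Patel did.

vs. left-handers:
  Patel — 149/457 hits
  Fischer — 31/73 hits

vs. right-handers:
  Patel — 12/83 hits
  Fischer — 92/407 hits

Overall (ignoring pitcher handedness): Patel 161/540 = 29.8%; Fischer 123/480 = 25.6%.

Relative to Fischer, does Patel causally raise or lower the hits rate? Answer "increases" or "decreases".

decreases

Fischer is higher inside every pitcher handedness stratum but Patel is higher in aggregate. Whether to stratify depends on how pitcher handedness relates to the player.
Pitcher handedness satisfies the back-door criterion: it is not a descendant of the player, and it blocks the spurious path from player to outcome. Adjusting for it (i.e., using the within-pitcher handedness rates) gives the causal effect.
Within each level — vs. left-handers: 32.6% vs 42.5%; vs. right-handers: 14.5% vs 22.6% — Fischer is higher every time.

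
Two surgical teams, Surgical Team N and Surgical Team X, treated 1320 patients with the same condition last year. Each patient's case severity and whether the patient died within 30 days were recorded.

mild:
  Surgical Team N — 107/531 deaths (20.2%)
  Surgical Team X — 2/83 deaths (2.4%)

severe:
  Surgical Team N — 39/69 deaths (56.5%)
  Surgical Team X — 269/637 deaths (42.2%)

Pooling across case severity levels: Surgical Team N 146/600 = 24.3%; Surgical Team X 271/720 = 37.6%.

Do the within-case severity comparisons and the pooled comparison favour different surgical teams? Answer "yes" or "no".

yes

Within each case severity level (mild 20.2% vs 2.4%; severe 56.5% vs 42.2%), Surgical Team X has the lower rate every time. Pooled: 24.3% vs 37.6% — Surgical Team N has the lower rate overall. The two comparisons disagree.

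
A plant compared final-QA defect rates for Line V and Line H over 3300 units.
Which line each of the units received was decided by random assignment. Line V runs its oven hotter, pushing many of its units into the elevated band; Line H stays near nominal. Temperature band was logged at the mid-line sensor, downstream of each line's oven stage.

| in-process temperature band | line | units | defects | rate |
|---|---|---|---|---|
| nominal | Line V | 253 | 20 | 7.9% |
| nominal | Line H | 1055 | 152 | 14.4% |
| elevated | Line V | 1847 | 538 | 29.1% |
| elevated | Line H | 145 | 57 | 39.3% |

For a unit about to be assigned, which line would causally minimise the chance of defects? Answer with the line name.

In-process temperature band is recorded after the line and is itself shifted by it — it sits on the causal path from line to outcome. Conditioning on a mediator would strip out part of the effect we want; the pooled comparison gives the total causal effect.
Pooled: Line V 26.6% vs Line H 17.4%; Line H is lower overall.

Line H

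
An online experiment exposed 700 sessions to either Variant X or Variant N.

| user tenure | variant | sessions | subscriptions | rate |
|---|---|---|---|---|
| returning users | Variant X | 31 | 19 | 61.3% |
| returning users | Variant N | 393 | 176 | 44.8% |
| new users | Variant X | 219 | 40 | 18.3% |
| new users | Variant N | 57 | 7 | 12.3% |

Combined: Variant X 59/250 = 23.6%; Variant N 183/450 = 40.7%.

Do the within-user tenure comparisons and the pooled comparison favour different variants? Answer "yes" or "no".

Within each user tenure level (returning users 61.3% vs 44.8%; new users 18.3% vs 12.3%), Variant X has the higher rate every time. Pooled: 23.6% vs 40.7% — Variant N has the higher rate overall. The two comparisons disagree.

yes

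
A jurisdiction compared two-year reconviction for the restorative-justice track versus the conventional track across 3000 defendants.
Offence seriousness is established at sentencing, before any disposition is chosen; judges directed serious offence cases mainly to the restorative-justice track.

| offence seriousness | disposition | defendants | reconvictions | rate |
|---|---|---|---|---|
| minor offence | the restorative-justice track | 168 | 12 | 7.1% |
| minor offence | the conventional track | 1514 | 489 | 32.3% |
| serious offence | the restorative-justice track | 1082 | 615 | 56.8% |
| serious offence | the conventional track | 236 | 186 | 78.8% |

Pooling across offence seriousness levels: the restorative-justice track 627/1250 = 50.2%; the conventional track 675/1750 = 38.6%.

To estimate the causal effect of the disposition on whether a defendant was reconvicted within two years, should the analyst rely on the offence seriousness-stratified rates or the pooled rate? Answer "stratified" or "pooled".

stratified

Offence seriousness is set before the disposition has any effect — it is not caused by the disposition — and it independently drives the outcome. That makes it a confounder, so the causal comparison is within offence seriousness levels.
Within each level — minor offence: 7.1% vs 32.3%; serious offence: 56.8% vs 78.8% — the restorative-justice track is lower every time.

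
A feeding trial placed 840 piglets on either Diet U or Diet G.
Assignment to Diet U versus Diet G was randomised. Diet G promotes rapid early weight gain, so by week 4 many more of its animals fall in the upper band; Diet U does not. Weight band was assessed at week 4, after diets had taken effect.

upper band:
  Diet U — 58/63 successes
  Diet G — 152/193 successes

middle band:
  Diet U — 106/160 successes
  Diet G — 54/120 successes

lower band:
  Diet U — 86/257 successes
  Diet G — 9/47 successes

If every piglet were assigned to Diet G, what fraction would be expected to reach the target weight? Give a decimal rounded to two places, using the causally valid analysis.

0.60

The week-4 weight band-specific comparison favours Diet U throughout, but the pooled figures favour Diet G. The question is whether to condition on week-4 weight band.
The distribution of week-4 weight band is itself part of what the diet does — it is an intermediate outcome. Holding it fixed would remove that part of the effect; the total effect is the pooled difference.
So P(outcome | do(Diet G)) is just the pooled rate for Diet G: 215/360 = 0.597.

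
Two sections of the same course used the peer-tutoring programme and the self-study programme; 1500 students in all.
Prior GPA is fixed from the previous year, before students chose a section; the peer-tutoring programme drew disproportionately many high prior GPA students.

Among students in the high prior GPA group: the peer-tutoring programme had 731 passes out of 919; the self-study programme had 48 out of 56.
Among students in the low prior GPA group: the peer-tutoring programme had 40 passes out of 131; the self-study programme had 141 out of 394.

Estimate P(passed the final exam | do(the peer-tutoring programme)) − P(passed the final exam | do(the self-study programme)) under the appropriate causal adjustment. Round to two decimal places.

the self-study programme is higher inside every prior GPA band stratum but the peer-tutoring programme is higher in aggregate. Whether to stratify depends on how prior GPA band relates to the teaching method.
Since prior GPA band is a pre-existing factor (not a product of the teaching method) and it affects the outcome on its own, it is a confounder. The stratified rates, not the pooled rate, identify the causal effect.
Adjusting over the population distribution of prior GPA band: 0.650·(0.795−0.857) + 0.350·(0.305−0.358) = -0.058.

-0.06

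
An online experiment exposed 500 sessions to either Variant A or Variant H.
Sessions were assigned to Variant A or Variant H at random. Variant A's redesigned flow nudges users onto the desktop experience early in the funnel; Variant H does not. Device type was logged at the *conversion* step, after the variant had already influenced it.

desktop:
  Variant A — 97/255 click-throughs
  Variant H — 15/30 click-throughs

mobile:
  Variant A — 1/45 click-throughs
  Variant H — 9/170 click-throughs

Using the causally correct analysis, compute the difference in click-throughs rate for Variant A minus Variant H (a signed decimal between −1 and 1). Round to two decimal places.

+0.21

The distribution of device type is itself part of what the variant does — it is an intermediate outcome. Holding it fixed would remove that part of the effect; the total effect is the pooled difference.
The causal difference is the pooled difference: 0.327 − 0.120 = +0.207.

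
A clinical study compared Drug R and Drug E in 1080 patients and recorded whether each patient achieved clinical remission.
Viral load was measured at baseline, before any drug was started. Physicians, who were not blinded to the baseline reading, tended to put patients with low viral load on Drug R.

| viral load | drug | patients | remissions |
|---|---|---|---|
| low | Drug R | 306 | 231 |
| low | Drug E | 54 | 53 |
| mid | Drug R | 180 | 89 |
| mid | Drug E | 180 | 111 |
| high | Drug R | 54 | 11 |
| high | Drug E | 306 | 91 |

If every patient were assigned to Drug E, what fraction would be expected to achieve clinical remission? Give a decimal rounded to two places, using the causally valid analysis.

0.63

The viral load-specific comparison favours Drug E throughout, but the pooled figures favour Drug R. The question is whether to condition on viral load.
Viral load differs across drugs for reasons unrelated to any effect of the drug itself, and it separately predicts the outcome — a classic confounder. We must compare within viral load levels.
Standardising Drug E to the population viral load mix: 0.333·53/54 + 0.333·111/180 + 0.333·91/306 = 0.632.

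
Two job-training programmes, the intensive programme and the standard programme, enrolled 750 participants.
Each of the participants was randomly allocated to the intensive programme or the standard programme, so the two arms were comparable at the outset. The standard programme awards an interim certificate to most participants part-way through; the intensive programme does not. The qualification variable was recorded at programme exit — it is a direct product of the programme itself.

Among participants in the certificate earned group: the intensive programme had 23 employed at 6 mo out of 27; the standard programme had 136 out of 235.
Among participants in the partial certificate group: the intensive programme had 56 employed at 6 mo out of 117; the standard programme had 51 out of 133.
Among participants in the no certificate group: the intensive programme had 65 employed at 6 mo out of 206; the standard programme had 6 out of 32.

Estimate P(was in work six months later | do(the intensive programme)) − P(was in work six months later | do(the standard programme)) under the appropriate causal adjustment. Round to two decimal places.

-0.07

The qualification attained during the programme-specific comparison favours the intensive programme throughout, but the pooled figures favour the standard programme. The question is whether to condition on qualification attained during the programme.
The distribution of qualification attained during the programme is itself part of what the programme does — it is an intermediate outcome. Holding it fixed would remove that part of the effect; the total effect is the pooled difference.
The causal difference is the pooled difference: 0.411 − 0.482 = -0.071.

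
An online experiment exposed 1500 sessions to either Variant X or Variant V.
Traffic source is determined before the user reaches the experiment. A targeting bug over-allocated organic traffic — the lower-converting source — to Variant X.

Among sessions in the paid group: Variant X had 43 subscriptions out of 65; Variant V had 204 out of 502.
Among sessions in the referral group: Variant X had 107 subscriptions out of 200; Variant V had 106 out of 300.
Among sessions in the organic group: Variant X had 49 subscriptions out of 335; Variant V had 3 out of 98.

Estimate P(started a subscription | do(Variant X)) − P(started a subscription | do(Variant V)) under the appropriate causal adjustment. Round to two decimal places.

+0.19

Within every traffic source level Variant X has the higher rate, yet pooled Variant V does — Simpson's reversal.
Traffic source is set before the variant has any effect — it is not caused by the variant — and it independently drives the outcome. That makes it a confounder, so the causal comparison is within traffic source levels.
Adjusting over the population distribution of traffic source: 0.378·(0.662−0.406) + 0.333·(0.535−0.353) + 0.289·(0.146−0.031) = +0.190.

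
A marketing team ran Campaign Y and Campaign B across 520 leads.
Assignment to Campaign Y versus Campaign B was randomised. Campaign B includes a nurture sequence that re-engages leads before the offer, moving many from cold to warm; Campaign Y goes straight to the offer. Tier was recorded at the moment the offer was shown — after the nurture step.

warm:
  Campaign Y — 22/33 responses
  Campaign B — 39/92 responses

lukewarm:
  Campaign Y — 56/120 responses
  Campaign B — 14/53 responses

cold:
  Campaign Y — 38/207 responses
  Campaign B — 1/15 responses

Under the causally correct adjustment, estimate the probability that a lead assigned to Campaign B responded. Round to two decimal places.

0.34

Campaign Y is higher inside every engagement tier stratum but Campaign B is higher in aggregate. Whether to stratify depends on how engagement tier relates to the campaign.
Stratifying would compare campaigns among leads the campaigns themselves sorted into engagement tier groups — a form of selection on an intermediate. The unconditioned pooled rates give the total causal effect.
So P(outcome | do(Campaign B)) is just the pooled rate for Campaign B: 54/160 = 0.338.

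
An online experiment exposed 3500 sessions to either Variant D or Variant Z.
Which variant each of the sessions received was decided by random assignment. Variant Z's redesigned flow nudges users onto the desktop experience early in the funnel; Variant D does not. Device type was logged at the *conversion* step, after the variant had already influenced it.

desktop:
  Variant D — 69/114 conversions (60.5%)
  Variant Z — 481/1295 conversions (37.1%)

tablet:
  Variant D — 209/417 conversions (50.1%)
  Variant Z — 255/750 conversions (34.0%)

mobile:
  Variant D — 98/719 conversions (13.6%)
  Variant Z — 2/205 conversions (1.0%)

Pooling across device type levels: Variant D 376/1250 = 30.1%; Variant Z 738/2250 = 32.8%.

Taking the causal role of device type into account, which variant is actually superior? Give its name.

Variant Z

The device type-specific comparison favours Variant D throughout, but the pooled figures favour Variant Z. The question is whether to condition on device type.
Device type is recorded after the variant and is itself shifted by it — it sits on the causal path from variant to outcome. Conditioning on a mediator would strip out part of the effect we want; the pooled comparison gives the total causal effect.
Pooled: Variant D 30.1% vs Variant Z 32.8%; Variant Z is higher overall.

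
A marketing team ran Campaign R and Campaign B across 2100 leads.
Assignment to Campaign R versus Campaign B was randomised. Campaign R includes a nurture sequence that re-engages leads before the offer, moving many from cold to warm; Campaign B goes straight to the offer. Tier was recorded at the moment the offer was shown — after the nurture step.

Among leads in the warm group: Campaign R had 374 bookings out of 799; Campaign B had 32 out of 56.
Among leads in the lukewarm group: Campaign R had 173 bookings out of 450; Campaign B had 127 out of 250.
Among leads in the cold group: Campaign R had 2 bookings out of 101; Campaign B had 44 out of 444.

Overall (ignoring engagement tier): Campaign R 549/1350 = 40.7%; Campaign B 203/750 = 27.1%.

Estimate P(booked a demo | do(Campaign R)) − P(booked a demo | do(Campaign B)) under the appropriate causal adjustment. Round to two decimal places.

The stratified and pooled comparisons disagree (Campaign B wins within each engagement tier; Campaign R wins overall), so the answer turns on the causal role of engagement tier.
Because the campaign influences engagement tier, engagement tier is a post-treatment mediator, not a confounder. Stratifying on it would bias the estimate; the causal effect is the crude pooled difference.
The causal difference is the pooled difference: 0.407 − 0.271 = +0.136.

+0.14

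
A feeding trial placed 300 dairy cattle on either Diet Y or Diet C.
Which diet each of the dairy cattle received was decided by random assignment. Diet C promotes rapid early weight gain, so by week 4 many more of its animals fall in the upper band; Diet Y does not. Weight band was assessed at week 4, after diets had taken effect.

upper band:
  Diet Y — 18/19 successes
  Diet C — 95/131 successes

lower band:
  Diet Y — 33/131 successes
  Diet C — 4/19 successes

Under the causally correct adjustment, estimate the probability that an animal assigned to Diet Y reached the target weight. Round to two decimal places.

Week-4 weight band is recorded after the diet and is itself shifted by it — it sits on the causal path from diet to outcome. Conditioning on a mediator would strip out part of the effect we want; the pooled comparison gives the total causal effect.
So P(outcome | do(Diet Y)) is just the pooled rate for Diet Y: 51/150 = 0.340.

0.34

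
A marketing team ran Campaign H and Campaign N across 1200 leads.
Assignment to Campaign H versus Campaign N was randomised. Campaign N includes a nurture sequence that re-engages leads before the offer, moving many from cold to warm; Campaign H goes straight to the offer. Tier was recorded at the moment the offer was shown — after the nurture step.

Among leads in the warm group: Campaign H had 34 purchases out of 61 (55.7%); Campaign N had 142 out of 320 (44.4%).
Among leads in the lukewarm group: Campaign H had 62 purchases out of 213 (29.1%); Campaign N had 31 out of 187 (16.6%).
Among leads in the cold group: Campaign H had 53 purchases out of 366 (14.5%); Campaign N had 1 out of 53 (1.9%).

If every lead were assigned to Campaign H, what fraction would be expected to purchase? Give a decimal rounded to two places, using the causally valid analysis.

Engagement tier is recorded after the campaign and is itself shifted by it — it sits on the causal path from campaign to outcome. Conditioning on a mediator would strip out part of the effect we want; the pooled comparison gives the total causal effect.
So P(outcome | do(Campaign H)) is just the pooled rate for Campaign H: 149/640 = 0.233.

0.23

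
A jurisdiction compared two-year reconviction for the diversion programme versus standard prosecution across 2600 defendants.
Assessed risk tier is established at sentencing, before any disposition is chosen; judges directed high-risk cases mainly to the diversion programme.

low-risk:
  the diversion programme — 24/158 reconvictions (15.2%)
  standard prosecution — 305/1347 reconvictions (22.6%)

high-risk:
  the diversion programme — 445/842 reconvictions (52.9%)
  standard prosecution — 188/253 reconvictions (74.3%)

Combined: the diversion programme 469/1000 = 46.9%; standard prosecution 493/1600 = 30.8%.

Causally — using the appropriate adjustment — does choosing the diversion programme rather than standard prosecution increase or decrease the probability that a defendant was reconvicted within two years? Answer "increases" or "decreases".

the diversion programme is lower inside every assessed risk tier stratum but standard prosecution is lower in aggregate. Whether to stratify depends on how assessed risk tier relates to the disposition.
Assessed risk tier satisfies the back-door criterion: it is not a descendant of the disposition, and it blocks the spurious path from disposition to outcome. Adjusting for it (i.e., using the within-assessed risk tier rates) gives the causal effect.
Within each level — low-risk: 15.2% vs 22.6%; high-risk: 52.9% vs 74.3% — the diversion programme is lower every time.

decreases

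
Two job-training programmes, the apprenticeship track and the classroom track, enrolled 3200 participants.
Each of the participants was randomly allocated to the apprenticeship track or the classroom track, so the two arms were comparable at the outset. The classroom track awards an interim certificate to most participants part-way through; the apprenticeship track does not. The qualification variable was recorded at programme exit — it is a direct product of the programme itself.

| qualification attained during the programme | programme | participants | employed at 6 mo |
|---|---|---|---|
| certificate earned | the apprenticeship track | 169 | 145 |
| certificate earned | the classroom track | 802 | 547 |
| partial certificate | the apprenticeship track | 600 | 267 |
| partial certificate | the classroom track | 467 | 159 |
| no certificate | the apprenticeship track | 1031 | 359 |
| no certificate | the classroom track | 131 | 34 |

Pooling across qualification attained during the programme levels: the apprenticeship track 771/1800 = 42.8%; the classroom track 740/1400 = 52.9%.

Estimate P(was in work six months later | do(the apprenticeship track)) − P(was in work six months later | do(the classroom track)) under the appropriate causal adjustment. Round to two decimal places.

-0.10

Qualification attained during the programme here is a post-treatment variable shaped by the programme; conditioning on it would introduce bias rather than remove it. The overall comparison is the causal one.
The causal difference is the pooled difference: 0.428 − 0.529 = -0.100.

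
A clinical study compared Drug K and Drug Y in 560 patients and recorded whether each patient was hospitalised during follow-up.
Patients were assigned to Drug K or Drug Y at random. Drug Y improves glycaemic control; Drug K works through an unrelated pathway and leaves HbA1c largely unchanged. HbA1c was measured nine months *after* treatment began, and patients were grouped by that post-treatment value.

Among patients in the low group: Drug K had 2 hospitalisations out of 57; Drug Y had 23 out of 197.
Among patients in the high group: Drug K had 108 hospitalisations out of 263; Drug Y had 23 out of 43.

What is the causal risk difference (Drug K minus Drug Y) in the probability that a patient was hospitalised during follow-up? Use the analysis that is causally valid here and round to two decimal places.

+0.15

HbA1c is downstream of the drug. One should not condition on a consequence of treatment, so the overall rates are the right comparison.
The causal difference is the pooled difference: 0.344 − 0.192 = +0.152.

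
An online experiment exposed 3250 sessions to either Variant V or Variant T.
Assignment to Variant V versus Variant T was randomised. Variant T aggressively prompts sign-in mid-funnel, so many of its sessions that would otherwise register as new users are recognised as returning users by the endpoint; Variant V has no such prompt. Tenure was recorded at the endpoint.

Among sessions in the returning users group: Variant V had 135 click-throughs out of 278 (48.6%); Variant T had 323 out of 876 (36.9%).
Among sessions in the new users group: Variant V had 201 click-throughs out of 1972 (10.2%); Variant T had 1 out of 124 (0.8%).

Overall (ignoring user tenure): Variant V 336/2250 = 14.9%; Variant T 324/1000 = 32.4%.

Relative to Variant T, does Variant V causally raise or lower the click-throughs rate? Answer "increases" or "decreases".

User tenure is recorded after the variant and is itself shifted by it — it sits on the causal path from variant to outcome. Conditioning on a mediator would strip out part of the effect we want; the pooled comparison gives the total causal effect.
Pooled: Variant V 14.9% vs Variant T 32.4%; Variant T is higher overall.

decreases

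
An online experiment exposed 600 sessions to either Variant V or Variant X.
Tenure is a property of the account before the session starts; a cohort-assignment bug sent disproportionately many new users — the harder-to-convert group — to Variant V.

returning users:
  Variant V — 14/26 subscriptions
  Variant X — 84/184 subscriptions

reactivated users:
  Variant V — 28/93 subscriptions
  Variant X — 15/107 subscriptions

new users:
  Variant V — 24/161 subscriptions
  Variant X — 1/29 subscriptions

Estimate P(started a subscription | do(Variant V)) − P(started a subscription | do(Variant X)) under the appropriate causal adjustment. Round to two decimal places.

The imbalance in user tenure arose from how sessions were allocated, not from anything the variant did; and user tenure independently affects the outcome. The pooled gap is confounded — condition on user tenure.
Adjusting over the population distribution of user tenure: 0.350·(0.538−0.457) + 0.333·(0.301−0.140) + 0.317·(0.149−0.034) = +0.119.

+0.12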